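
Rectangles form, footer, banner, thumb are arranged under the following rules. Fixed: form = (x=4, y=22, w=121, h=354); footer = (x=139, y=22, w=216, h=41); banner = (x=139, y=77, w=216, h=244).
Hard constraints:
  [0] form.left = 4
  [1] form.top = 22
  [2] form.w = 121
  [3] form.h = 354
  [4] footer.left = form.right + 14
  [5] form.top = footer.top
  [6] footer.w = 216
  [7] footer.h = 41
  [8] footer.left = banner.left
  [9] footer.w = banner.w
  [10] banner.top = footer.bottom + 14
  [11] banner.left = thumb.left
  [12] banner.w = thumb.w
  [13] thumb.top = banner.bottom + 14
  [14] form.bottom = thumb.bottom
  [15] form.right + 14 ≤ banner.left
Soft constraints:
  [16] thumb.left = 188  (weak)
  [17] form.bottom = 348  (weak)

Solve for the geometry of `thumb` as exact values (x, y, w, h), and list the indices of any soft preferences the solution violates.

thumb = (x=139, y=335, w=216, h=41)
violated soft preferences: 16, 17

1. thumb.x = 139  [banner.left = thumb.left]
2. thumb.w = 216  [banner.w = thumb.w]
3. thumb.y = 335  [thumb.top = banner.bottom + 14]
4. thumb.h = 41  [form.bottom = thumb.bottom]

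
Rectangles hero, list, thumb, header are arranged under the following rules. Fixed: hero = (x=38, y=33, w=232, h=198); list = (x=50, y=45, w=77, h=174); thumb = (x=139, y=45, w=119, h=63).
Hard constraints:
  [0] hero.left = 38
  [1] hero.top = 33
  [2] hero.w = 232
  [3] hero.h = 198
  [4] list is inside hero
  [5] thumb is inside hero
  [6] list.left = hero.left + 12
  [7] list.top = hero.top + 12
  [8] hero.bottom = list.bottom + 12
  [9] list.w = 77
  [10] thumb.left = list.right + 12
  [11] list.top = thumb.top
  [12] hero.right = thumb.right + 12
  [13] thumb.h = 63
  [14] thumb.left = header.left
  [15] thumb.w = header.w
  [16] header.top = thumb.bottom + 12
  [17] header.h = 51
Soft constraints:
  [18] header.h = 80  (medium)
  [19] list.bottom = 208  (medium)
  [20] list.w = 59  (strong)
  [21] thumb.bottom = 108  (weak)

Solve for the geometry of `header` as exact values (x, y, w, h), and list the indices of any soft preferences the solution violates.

1. header.x = 139  [thumb.left = header.left]
2. header.w = 119  [thumb.w = header.w]
3. header.y = 120  [header.top = thumb.bottom + 12]
4. header.h = 51  [header.h = 51]

header = (x=139, y=120, w=119, h=51)
violated soft preferences: 18, 19, 20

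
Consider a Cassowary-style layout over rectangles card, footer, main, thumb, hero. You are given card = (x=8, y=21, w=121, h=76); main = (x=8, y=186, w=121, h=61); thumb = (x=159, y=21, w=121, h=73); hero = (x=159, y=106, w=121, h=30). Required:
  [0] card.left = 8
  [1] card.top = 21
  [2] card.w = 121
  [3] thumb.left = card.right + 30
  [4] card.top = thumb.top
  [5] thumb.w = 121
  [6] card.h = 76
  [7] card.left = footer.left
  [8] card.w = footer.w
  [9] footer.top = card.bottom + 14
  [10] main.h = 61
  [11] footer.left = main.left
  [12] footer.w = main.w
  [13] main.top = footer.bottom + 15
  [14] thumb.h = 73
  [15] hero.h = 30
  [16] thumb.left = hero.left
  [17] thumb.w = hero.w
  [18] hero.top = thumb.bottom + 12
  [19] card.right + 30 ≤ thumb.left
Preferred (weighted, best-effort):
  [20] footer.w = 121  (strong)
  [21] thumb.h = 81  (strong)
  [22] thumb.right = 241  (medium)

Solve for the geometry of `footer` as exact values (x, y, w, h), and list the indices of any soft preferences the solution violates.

1. footer.x = 8  [card.left = footer.left]
2. footer.w = 121  [card.w = footer.w]
3. footer.y = 111  [footer.top = card.bottom + 14]
4. footer.h = 60  [main.top = footer.bottom + 15]

footer = (x=8, y=111, w=121, h=60)
violated soft preferences: 21, 22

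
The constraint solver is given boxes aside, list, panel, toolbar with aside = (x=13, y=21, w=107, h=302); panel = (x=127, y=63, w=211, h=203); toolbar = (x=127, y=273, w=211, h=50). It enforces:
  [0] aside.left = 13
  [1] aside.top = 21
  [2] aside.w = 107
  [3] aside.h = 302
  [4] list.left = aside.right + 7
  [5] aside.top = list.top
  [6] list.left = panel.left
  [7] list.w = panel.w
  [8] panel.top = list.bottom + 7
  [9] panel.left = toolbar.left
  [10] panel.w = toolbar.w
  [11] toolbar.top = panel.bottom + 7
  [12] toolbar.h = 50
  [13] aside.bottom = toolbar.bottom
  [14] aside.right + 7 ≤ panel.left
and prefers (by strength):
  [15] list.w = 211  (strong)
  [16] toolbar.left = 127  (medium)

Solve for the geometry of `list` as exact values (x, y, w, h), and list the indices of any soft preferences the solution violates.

list = (x=127, y=21, w=211, h=35)
violated soft preferences: none

1. list.x = 127  [list.left = aside.right + 7]
2. list.y = 21  [aside.top = list.top]
3. list.w = 211  [list.w = panel.w]
4. list.h = 35  [panel.top = list.bottom + 7]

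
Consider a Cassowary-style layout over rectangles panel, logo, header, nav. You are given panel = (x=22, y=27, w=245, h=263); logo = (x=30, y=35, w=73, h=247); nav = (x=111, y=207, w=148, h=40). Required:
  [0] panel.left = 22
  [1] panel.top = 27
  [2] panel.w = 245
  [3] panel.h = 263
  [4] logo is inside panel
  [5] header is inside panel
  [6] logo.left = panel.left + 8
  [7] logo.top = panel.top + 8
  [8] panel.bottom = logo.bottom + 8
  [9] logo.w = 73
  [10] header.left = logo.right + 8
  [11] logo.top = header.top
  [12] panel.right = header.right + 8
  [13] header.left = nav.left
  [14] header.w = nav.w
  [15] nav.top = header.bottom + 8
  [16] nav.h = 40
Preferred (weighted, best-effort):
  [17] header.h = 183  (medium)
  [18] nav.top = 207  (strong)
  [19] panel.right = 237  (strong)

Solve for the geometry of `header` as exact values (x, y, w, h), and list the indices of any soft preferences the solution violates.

1. header.x = 111  [header.left = logo.right + 8]
2. header.y = 35  [logo.top = header.top]
3. header.w = 148  [panel.right = header.right + 8]
4. header.h = 164  [nav.top = header.bottom + 8]

header = (x=111, y=35, w=148, h=164)
violated soft preferences: 17, 19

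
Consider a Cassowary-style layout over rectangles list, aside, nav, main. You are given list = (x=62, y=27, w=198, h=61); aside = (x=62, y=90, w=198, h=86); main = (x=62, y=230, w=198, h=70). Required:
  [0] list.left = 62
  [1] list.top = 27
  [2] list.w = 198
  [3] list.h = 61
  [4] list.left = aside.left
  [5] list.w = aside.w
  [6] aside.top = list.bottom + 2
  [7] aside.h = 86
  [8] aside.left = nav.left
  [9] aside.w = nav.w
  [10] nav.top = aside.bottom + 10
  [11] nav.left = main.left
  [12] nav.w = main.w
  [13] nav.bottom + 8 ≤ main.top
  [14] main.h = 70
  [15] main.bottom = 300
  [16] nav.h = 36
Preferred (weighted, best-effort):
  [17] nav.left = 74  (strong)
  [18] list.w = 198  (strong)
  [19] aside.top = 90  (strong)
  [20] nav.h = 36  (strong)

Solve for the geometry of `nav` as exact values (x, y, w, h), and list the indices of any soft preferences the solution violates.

1. nav.x = 62  [aside.left = nav.left]
2. nav.w = 198  [aside.w = nav.w]
3. nav.y = 186  [nav.top = aside.bottom + 10]
4. nav.h = 36  [nav.h = 36]

nav = (x=62, y=186, w=198, h=36)
violated soft preferences: 17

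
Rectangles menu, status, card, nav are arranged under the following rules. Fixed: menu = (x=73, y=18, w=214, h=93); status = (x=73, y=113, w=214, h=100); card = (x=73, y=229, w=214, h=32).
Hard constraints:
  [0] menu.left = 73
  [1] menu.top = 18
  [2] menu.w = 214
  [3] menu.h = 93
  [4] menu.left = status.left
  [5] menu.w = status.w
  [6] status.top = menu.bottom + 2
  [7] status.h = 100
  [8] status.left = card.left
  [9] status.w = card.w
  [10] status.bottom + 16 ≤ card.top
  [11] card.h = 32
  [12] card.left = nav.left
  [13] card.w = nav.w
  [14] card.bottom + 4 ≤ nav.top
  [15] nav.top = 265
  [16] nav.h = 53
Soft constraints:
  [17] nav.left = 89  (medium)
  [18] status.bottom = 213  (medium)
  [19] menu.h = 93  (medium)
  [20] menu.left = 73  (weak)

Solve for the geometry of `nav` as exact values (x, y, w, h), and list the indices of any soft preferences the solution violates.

1. nav.x = 73  [card.left = nav.left]
2. nav.w = 214  [card.w = nav.w]
3. nav.y = 265  [nav.top = 265]
4. nav.h = 53  [nav.h = 53]

nav = (x=73, y=265, w=214, h=53)
violated soft preferences: 17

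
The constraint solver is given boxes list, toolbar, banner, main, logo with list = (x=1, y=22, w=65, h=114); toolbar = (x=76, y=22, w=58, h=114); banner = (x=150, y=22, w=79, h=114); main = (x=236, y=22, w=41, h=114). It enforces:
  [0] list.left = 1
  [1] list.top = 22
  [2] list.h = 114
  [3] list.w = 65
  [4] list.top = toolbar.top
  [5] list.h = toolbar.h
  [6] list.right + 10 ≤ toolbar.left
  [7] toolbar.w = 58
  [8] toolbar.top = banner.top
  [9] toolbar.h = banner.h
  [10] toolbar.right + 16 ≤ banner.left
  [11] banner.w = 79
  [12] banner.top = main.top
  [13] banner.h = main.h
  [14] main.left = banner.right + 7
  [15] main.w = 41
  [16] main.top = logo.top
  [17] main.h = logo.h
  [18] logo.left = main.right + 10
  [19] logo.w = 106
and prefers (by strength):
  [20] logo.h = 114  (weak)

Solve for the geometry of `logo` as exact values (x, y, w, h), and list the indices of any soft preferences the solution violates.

logo = (x=287, y=22, w=106, h=114)
violated soft preferences: none

1. logo.y = 22  [main.top = logo.top]
2. logo.h = 114  [main.h = logo.h]
3. logo.x = 287  [logo.left = main.right + 10]
4. logo.w = 106  [logo.w = 106]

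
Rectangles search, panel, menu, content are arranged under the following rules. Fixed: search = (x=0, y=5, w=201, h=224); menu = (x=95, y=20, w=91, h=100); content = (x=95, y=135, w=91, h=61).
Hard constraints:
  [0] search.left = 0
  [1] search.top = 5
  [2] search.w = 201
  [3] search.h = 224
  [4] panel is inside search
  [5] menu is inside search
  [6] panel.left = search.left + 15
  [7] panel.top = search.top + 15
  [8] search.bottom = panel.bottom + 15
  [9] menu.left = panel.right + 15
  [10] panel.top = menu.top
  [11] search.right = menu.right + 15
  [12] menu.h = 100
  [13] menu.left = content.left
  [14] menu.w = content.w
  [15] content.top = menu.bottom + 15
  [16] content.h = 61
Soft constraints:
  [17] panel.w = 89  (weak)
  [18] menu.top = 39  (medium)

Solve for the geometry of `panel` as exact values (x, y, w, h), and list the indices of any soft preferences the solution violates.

1. panel.x = 15  [panel.left = search.left + 15]
2. panel.y = 20  [panel.top = search.top + 15]
3. panel.h = 194  [search.bottom = panel.bottom + 15]
4. panel.w = 65  [menu.left = panel.right + 15]

panel = (x=15, y=20, w=65, h=194)
violated soft preferences: 17, 18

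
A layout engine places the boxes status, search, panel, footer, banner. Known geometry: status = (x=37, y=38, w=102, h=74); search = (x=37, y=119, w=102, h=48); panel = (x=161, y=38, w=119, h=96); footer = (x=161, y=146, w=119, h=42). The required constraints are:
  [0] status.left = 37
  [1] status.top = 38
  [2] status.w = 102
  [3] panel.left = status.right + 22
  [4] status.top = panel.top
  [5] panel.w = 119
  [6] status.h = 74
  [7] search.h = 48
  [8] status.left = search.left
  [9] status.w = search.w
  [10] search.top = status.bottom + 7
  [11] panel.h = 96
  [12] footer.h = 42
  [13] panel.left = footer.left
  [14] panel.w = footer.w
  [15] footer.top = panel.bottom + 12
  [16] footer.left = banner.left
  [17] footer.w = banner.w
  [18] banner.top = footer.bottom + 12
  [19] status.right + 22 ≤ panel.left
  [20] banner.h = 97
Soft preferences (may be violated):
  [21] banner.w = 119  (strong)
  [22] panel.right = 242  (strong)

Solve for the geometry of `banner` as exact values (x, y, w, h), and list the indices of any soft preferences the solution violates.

1. banner.x = 161  [footer.left = banner.left]
2. banner.w = 119  [footer.w = banner.w]
3. banner.y = 200  [banner.top = footer.bottom + 12]
4. banner.h = 97  [banner.h = 97]

banner = (x=161, y=200, w=119, h=97)
violated soft preferences: 22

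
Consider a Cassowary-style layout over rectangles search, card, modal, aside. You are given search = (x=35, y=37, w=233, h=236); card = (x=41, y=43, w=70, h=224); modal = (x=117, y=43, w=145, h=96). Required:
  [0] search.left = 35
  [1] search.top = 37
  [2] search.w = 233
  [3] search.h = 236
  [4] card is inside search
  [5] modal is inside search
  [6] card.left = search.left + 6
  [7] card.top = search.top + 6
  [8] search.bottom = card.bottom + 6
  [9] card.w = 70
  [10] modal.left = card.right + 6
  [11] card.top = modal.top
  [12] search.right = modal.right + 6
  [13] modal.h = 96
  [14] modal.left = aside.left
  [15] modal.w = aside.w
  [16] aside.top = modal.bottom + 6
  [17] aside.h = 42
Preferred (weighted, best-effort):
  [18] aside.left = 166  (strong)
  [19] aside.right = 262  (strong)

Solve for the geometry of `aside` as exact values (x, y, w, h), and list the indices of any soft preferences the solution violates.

aside = (x=117, y=145, w=145, h=42)
violated soft preferences: 18

1. aside.x = 117  [modal.left = aside.left]
2. aside.w = 145  [modal.w = aside.w]
3. aside.y = 145  [aside.top = modal.bottom + 6]
4. aside.h = 42  [aside.h = 42]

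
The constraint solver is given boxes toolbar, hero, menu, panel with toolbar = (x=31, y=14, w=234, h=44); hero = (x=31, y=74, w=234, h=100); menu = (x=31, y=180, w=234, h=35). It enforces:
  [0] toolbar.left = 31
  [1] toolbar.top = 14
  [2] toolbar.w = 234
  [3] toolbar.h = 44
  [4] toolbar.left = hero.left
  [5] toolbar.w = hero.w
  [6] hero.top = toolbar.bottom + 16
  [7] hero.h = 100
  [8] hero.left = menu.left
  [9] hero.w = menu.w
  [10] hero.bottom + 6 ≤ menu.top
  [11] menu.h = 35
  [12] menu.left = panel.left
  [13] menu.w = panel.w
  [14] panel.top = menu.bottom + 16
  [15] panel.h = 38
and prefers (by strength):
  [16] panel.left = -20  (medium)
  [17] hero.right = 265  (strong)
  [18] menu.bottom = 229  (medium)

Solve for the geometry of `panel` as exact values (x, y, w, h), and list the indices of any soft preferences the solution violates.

panel = (x=31, y=231, w=234, h=38)
violated soft preferences: 16, 18

1. panel.x = 31  [menu.left = panel.left]
2. panel.w = 234  [menu.w = panel.w]
3. panel.y = 231  [panel.top = menu.bottom + 16]
4. panel.h = 38  [panel.h = 38]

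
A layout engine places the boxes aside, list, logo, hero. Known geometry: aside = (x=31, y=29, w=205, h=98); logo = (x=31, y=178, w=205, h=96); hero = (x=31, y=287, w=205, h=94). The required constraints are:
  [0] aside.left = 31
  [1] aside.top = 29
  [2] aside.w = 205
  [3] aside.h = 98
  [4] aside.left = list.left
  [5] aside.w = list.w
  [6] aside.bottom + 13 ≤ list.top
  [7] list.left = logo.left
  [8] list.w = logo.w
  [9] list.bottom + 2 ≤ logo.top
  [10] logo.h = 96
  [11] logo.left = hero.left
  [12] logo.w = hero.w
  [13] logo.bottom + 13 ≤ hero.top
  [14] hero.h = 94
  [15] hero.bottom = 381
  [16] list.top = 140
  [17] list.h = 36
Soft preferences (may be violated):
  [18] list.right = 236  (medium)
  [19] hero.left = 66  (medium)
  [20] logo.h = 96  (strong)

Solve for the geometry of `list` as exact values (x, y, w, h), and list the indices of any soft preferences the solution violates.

1. list.x = 31  [aside.left = list.left]
2. list.w = 205  [aside.w = list.w]
3. list.y = 140  [list.top = 140]
4. list.h = 36  [list.h = 36]

list = (x=31, y=140, w=205, h=36)
violated soft preferences: 19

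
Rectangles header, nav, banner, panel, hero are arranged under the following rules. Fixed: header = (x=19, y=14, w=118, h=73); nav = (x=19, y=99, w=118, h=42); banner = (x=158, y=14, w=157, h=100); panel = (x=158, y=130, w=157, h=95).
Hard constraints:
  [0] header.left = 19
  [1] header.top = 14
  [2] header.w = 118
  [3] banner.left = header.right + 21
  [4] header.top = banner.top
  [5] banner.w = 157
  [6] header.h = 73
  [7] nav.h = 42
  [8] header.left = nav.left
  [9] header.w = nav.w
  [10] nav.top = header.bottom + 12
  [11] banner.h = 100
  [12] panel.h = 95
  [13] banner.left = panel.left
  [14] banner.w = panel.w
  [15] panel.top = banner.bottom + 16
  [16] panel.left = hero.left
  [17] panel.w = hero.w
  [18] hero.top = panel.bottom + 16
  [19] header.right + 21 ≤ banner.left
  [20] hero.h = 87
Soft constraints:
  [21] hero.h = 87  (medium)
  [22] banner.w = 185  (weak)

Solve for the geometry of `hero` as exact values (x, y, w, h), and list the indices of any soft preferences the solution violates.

hero = (x=158, y=241, w=157, h=87)
violated soft preferences: 22

1. hero.x = 158  [panel.left = hero.left]
2. hero.w = 157  [panel.w = hero.w]
3. hero.y = 241  [hero.top = panel.bottom + 16]
4. hero.h = 87  [hero.h = 87]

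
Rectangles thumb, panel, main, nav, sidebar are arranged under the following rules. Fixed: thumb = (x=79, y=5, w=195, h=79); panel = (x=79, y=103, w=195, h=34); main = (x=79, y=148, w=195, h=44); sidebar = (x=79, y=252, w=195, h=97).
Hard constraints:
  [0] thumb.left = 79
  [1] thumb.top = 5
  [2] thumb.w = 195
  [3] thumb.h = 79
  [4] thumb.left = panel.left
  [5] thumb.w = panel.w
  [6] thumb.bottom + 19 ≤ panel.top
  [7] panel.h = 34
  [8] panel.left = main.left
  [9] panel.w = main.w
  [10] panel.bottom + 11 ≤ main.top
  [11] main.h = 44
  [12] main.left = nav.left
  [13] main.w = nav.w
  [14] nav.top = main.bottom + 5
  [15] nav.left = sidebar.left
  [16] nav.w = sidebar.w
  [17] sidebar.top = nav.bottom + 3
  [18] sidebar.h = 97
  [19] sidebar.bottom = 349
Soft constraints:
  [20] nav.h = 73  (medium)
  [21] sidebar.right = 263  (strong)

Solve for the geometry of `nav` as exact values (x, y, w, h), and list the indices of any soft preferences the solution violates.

nav = (x=79, y=197, w=195, h=52)
violated soft preferences: 20, 21

1. nav.x = 79  [main.left = nav.left]
2. nav.w = 195  [main.w = nav.w]
3. nav.y = 197  [nav.top = main.bottom + 5]
4. nav.h = 52  [sidebar.top = nav.bottom + 3]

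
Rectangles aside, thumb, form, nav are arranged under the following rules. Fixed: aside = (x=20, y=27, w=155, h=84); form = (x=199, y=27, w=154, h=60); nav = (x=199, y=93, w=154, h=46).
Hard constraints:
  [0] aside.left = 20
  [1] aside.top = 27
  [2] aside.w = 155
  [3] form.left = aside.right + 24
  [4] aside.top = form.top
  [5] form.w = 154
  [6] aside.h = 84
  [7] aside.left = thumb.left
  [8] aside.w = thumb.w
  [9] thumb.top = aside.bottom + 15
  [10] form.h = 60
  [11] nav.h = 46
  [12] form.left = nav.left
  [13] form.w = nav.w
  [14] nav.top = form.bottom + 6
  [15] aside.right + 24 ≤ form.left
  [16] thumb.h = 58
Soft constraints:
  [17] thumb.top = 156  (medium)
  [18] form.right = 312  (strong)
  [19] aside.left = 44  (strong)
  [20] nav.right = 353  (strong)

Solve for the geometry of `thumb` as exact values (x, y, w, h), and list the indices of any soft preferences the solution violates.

thumb = (x=20, y=126, w=155, h=58)
violated soft preferences: 17, 18, 19

1. thumb.x = 20  [aside.left = thumb.left]
2. thumb.w = 155  [aside.w = thumb.w]
3. thumb.y = 126  [thumb.top = aside.bottom + 15]
4. thumb.h = 58  [thumb.h = 58]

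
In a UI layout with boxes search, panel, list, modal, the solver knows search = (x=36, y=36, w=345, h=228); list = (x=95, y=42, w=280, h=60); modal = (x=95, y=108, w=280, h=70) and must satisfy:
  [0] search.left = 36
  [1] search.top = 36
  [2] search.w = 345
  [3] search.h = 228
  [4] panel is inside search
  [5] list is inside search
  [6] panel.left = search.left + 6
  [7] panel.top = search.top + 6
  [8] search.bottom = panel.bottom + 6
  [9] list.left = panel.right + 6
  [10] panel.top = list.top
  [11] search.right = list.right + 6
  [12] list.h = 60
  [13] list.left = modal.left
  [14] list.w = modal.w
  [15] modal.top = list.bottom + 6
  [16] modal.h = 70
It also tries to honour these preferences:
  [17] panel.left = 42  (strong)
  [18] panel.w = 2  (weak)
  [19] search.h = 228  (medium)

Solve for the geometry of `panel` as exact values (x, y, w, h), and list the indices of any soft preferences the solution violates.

panel = (x=42, y=42, w=47, h=216)
violated soft preferences: 18

1. panel.x = 42  [panel.left = search.left + 6]
2. panel.y = 42  [panel.top = search.top + 6]
3. panel.h = 216  [search.bottom = panel.bottom + 6]
4. panel.w = 47  [list.left = panel.right + 6]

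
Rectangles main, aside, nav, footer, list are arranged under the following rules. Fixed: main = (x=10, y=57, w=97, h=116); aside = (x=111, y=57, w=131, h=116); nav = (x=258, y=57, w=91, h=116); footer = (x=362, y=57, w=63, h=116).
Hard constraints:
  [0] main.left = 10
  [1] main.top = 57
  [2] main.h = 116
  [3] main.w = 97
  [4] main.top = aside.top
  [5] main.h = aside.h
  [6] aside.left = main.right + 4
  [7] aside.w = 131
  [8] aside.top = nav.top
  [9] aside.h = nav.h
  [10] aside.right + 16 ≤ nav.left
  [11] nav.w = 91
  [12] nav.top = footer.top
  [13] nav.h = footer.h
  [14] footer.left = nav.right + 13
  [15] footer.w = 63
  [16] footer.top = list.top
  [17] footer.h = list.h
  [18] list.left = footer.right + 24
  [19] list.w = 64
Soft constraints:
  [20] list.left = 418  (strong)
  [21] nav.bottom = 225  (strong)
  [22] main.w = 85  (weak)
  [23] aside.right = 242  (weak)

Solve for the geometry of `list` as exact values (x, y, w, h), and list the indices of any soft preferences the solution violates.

list = (x=449, y=57, w=64, h=116)
violated soft preferences: 20, 21, 22

1. list.y = 57  [footer.top = list.top]
2. list.h = 116  [footer.h = list.h]
3. list.x = 449  [list.left = footer.right + 24]
4. list.w = 64  [list.w = 64]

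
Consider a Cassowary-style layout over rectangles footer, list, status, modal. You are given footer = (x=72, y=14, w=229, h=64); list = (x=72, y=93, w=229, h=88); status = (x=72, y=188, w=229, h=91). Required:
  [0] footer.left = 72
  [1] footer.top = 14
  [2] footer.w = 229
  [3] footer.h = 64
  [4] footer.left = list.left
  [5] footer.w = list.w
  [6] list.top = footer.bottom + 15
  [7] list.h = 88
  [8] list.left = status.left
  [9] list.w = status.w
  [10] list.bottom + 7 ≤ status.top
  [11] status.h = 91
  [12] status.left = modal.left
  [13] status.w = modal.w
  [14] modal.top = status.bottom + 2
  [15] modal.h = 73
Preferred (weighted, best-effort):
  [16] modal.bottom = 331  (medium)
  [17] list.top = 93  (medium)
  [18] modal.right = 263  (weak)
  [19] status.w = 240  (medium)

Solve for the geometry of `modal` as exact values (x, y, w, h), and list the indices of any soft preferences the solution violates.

1. modal.x = 72  [status.left = modal.left]
2. modal.w = 229  [status.w = modal.w]
3. modal.y = 281  [modal.top = status.bottom + 2]
4. modal.h = 73  [modal.h = 73]

modal = (x=72, y=281, w=229, h=73)
violated soft preferences: 16, 18, 19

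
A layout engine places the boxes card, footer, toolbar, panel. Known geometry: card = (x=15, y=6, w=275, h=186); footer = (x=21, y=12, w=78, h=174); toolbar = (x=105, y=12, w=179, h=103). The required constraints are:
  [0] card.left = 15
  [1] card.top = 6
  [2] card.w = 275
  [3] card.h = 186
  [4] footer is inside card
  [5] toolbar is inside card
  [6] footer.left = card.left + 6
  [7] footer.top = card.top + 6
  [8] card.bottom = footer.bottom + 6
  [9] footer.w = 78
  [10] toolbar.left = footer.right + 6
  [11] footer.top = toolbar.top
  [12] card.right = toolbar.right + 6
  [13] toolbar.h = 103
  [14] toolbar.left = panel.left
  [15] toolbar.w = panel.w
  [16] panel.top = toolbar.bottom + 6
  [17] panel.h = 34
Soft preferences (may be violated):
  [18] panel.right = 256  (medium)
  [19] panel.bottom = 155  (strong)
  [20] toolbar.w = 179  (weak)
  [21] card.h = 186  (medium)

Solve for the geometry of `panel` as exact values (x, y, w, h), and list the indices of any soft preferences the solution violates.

panel = (x=105, y=121, w=179, h=34)
violated soft preferences: 18

1. panel.x = 105  [toolbar.left = panel.left]
2. panel.w = 179  [toolbar.w = panel.w]
3. panel.y = 121  [panel.top = toolbar.bottom + 6]
4. panel.h = 34  [panel.h = 34]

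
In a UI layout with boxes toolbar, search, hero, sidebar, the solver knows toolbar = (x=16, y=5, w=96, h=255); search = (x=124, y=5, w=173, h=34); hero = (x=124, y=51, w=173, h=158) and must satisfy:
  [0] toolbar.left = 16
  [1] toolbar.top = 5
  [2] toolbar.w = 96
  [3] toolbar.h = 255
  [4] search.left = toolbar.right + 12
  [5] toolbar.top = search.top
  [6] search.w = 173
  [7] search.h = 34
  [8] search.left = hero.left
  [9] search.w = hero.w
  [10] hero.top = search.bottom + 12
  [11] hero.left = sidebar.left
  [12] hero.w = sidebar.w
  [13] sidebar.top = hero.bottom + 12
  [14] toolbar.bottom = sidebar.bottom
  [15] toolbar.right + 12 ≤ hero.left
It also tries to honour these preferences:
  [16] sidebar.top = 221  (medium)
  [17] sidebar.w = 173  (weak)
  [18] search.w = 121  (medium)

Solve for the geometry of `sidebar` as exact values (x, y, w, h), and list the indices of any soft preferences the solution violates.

1. sidebar.x = 124  [hero.left = sidebar.left]
2. sidebar.w = 173  [hero.w = sidebar.w]
3. sidebar.y = 221  [sidebar.top = hero.bottom + 12]
4. sidebar.h = 39  [toolbar.bottom = sidebar.bottom]

sidebar = (x=124, y=221, w=173, h=39)
violated soft preferences: 18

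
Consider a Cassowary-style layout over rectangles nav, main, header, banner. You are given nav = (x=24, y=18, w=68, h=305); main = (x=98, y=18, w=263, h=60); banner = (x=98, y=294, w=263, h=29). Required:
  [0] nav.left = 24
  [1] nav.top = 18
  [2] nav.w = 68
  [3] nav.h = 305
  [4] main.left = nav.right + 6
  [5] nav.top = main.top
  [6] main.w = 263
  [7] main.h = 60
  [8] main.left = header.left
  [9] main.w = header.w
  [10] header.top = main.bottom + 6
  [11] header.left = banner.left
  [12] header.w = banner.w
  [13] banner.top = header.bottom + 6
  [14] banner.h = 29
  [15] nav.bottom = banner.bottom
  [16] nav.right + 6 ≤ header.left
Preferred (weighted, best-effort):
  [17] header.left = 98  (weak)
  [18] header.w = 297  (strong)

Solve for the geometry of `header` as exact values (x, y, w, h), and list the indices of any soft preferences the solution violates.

header = (x=98, y=84, w=263, h=204)
violated soft preferences: 18

1. header.x = 98  [main.left = header.left]
2. header.w = 263  [main.w = header.w]
3. header.y = 84  [header.top = main.bottom + 6]
4. header.h = 204  [banner.top = header.bottom + 6]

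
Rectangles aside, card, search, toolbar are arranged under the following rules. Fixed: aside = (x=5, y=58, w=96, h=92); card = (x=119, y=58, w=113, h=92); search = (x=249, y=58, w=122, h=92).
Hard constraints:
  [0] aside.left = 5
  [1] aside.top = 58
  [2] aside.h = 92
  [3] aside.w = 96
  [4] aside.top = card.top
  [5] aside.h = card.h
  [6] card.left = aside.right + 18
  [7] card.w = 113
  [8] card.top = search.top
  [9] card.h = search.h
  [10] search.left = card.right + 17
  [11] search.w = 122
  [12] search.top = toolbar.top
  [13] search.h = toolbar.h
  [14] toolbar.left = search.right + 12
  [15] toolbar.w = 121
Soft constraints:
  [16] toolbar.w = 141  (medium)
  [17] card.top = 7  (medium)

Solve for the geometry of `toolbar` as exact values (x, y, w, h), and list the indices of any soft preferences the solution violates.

1. toolbar.y = 58  [search.top = toolbar.top]
2. toolbar.h = 92  [search.h = toolbar.h]
3. toolbar.x = 383  [toolbar.left = search.right + 12]
4. toolbar.w = 121  [toolbar.w = 121]

toolbar = (x=383, y=58, w=121, h=92)
violated soft preferences: 16, 17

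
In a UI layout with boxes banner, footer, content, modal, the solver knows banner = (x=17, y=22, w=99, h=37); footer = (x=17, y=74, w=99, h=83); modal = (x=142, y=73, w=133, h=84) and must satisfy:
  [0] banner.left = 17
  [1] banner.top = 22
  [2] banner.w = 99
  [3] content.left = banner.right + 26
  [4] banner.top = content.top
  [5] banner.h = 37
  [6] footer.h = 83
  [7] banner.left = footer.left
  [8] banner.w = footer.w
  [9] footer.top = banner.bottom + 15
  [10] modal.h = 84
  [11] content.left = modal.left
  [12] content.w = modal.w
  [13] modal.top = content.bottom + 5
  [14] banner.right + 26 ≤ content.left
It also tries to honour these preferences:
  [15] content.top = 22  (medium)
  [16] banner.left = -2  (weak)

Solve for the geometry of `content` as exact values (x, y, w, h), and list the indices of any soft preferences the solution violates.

content = (x=142, y=22, w=133, h=46)
violated soft preferences: 16

1. content.x = 142  [content.left = banner.right + 26]
2. content.y = 22  [banner.top = content.top]
3. content.w = 133  [content.w = modal.w]
4. content.h = 46  [modal.top = content.bottom + 5]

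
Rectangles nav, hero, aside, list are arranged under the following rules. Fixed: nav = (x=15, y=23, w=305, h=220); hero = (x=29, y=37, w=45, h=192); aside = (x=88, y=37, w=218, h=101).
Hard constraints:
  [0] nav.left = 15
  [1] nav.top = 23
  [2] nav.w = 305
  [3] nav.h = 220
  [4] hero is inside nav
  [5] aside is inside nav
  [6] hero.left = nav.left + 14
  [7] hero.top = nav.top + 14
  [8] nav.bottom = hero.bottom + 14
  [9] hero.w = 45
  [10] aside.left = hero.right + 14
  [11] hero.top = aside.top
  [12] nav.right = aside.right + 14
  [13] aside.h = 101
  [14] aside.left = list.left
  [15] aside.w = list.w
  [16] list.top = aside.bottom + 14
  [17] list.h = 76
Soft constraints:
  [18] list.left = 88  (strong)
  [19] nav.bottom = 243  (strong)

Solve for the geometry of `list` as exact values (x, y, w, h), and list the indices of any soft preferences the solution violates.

list = (x=88, y=152, w=218, h=76)
violated soft preferences: none

1. list.x = 88  [aside.left = list.left]
2. list.w = 218  [aside.w = list.w]
3. list.y = 152  [list.top = aside.bottom + 14]
4. list.h = 76  [list.h = 76]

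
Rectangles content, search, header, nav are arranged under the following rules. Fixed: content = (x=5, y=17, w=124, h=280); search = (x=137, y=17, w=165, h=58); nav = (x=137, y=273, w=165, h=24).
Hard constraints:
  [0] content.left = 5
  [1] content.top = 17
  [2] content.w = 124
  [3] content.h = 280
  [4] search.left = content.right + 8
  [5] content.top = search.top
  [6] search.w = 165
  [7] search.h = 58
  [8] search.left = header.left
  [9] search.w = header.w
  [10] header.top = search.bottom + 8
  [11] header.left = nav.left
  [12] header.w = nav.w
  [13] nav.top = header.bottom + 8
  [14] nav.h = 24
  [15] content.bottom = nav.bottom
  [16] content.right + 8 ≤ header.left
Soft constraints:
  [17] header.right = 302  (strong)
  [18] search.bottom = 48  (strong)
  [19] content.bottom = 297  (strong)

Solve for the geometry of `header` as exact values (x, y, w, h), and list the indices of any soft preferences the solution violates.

header = (x=137, y=83, w=165, h=182)
violated soft preferences: 18

1. header.x = 137  [search.left = header.left]
2. header.w = 165  [search.w = header.w]
3. header.y = 83  [header.top = search.bottom + 8]
4. header.h = 182  [nav.top = header.bottom + 8]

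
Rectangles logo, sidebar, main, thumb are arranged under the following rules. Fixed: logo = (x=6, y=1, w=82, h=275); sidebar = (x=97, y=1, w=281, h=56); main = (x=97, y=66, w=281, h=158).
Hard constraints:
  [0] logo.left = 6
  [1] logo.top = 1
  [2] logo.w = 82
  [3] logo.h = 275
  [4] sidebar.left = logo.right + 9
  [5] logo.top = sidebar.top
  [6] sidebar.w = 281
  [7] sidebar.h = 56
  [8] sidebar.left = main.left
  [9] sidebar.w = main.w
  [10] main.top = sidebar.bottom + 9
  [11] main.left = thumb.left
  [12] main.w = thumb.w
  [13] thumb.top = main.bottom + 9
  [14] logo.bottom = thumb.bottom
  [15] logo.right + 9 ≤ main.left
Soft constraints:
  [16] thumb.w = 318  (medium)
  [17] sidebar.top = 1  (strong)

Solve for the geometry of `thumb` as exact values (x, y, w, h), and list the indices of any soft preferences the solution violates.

1. thumb.x = 97  [main.left = thumb.left]
2. thumb.w = 281  [main.w = thumb.w]
3. thumb.y = 233  [thumb.top = main.bottom + 9]
4. thumb.h = 43  [logo.bottom = thumb.bottom]

thumb = (x=97, y=233, w=281, h=43)
violated soft preferences: 16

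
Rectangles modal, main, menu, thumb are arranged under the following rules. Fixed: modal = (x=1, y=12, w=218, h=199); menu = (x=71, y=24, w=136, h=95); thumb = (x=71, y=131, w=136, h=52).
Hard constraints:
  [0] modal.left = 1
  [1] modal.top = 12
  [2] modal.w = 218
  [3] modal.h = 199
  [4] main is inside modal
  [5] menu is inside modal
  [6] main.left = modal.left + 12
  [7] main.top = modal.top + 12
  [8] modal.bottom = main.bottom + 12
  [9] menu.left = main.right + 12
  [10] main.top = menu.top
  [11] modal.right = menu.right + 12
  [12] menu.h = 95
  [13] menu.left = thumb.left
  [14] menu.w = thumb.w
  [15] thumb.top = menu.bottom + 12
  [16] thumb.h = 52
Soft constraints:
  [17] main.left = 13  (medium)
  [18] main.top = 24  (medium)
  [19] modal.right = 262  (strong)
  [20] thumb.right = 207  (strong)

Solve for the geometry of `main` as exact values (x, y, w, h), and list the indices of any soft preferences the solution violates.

1. main.x = 13  [main.left = modal.left + 12]
2. main.y = 24  [main.top = modal.top + 12]
3. main.h = 175  [modal.bottom = main.bottom + 12]
4. main.w = 46  [menu.left = main.right + 12]

main = (x=13, y=24, w=46, h=175)
violated soft preferences: 19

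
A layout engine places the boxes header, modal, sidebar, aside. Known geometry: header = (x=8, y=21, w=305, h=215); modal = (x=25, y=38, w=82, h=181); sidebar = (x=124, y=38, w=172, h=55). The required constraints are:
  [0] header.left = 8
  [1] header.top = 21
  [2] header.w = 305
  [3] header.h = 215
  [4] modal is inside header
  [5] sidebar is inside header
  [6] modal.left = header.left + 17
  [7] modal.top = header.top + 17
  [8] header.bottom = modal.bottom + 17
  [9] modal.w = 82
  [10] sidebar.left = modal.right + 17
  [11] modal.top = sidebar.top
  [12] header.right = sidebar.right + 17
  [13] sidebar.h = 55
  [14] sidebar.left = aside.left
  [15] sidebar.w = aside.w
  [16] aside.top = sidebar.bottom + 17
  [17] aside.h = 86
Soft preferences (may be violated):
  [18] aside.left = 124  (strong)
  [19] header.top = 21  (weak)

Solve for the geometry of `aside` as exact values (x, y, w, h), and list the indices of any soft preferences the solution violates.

aside = (x=124, y=110, w=172, h=86)
violated soft preferences: none

1. aside.x = 124  [sidebar.left = aside.left]
2. aside.w = 172  [sidebar.w = aside.w]
3. aside.y = 110  [aside.top = sidebar.bottom + 17]
4. aside.h = 86  [aside.h = 86]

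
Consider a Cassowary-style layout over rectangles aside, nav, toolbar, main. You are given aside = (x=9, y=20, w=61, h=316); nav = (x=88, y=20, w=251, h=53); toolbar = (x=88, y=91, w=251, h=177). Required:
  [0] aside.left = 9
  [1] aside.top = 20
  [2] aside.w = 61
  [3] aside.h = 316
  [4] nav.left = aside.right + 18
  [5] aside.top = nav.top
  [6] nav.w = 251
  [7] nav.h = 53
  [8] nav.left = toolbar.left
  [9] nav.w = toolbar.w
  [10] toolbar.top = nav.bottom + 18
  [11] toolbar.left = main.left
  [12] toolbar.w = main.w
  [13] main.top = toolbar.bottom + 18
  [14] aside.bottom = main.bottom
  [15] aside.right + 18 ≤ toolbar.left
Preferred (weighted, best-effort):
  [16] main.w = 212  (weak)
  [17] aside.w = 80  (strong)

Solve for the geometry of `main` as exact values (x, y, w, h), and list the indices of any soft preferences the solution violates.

1. main.x = 88  [toolbar.left = main.left]
2. main.w = 251  [toolbar.w = main.w]
3. main.y = 286  [main.top = toolbar.bottom + 18]
4. main.h = 50  [aside.bottom = main.bottom]

main = (x=88, y=286, w=251, h=50)
violated soft preferences: 16, 17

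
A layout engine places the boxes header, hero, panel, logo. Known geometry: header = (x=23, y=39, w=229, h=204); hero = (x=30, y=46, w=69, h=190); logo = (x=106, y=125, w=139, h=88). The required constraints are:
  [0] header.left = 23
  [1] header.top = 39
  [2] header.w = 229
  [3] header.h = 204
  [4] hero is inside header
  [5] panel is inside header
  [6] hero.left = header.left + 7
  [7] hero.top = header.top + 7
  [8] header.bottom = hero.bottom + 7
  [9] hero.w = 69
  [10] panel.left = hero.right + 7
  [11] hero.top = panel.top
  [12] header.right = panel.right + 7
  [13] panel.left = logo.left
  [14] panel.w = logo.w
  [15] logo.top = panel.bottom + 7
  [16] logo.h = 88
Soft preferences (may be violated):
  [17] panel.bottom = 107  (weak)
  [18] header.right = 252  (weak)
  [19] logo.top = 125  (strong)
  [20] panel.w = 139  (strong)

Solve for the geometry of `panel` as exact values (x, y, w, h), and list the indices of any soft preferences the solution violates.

1. panel.x = 106  [panel.left = hero.right + 7]
2. panel.y = 46  [hero.top = panel.top]
3. panel.w = 139  [header.right = panel.right + 7]
4. panel.h = 72  [logo.top = panel.bottom + 7]

panel = (x=106, y=46, w=139, h=72)
violated soft preferences: 17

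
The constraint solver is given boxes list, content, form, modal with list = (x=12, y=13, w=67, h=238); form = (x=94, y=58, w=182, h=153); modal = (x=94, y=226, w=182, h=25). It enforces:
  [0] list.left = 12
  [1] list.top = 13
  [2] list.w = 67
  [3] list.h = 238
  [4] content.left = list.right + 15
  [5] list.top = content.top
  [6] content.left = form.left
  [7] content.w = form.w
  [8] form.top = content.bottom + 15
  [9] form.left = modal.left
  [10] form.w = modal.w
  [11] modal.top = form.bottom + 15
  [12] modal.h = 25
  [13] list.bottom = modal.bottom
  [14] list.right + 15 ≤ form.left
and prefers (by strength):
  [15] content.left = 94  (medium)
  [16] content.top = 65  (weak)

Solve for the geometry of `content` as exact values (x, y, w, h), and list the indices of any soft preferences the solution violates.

content = (x=94, y=13, w=182, h=30)
violated soft preferences: 16

1. content.x = 94  [content.left = list.right + 15]
2. content.y = 13  [list.top = content.top]
3. content.w = 182  [content.w = form.w]
4. content.h = 30  [form.top = content.bottom + 15]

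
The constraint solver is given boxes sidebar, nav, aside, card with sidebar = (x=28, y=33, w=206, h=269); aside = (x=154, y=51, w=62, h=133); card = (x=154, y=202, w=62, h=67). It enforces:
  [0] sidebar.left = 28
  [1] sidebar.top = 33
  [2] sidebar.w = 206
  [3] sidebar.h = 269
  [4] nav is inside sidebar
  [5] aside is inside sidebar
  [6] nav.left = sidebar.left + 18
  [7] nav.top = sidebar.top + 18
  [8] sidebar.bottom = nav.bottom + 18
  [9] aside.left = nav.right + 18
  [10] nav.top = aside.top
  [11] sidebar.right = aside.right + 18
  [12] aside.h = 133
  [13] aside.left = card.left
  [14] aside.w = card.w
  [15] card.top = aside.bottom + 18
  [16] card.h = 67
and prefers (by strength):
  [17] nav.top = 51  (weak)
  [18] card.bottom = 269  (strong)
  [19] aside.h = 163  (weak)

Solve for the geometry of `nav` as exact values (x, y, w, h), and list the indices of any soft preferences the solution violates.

nav = (x=46, y=51, w=90, h=233)
violated soft preferences: 19

1. nav.x = 46  [nav.left = sidebar.left + 18]
2. nav.y = 51  [nav.top = sidebar.top + 18]
3. nav.h = 233  [sidebar.bottom = nav.bottom + 18]
4. nav.w = 90  [aside.left = nav.right + 18]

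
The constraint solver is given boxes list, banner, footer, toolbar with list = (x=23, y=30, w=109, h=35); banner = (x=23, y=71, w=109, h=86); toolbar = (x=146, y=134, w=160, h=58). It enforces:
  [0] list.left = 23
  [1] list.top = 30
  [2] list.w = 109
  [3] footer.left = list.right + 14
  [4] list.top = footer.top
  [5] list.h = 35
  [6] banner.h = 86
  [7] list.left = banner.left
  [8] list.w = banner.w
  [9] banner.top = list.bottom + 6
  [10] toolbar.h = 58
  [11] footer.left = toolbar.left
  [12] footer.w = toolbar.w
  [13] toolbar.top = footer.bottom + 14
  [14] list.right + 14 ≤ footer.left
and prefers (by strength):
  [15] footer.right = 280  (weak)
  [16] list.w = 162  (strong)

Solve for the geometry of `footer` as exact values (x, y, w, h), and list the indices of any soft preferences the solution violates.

footer = (x=146, y=30, w=160, h=90)
violated soft preferences: 15, 16

1. footer.x = 146  [footer.left = list.right + 14]
2. footer.y = 30  [list.top = footer.top]
3. footer.w = 160  [footer.w = toolbar.w]
4. footer.h = 90  [toolbar.top = footer.bottom + 14]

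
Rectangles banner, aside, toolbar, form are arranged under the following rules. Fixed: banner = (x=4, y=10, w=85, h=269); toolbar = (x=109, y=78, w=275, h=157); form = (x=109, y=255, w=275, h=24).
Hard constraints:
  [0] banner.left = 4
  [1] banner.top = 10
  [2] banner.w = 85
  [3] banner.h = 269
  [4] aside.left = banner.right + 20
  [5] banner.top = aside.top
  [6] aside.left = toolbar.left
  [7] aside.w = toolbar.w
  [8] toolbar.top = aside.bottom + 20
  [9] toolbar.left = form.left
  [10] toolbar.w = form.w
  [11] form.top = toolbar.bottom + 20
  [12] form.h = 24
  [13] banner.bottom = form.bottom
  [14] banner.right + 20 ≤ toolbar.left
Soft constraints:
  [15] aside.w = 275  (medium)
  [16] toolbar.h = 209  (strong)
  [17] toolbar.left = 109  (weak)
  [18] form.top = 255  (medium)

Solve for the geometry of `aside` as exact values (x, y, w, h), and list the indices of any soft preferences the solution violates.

1. aside.x = 109  [aside.left = banner.right + 20]
2. aside.y = 10  [banner.top = aside.top]
3. aside.w = 275  [aside.w = toolbar.w]
4. aside.h = 48  [toolbar.top = aside.bottom + 20]

aside = (x=109, y=10, w=275, h=48)
violated soft preferences: 16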